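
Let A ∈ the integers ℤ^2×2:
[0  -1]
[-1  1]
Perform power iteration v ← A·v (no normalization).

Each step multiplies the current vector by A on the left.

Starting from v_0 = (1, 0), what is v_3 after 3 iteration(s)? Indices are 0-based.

v_0 = (1, 0).
v_1 = A·v_0 = (0, -1).
v_2 = A·v_1 = (1, -1).
v_3 = A·v_2 = (1, -2).

v_3 = (1, -2)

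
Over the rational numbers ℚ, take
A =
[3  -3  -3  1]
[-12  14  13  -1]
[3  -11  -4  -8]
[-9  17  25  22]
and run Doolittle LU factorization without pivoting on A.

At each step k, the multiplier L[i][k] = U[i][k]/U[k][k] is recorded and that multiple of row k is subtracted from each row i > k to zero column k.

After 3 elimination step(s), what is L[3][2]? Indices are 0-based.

[col 0] pivot 3
  R1 -= -4*R0 → (0, 2, 1, 3)  (L[1][0] := -4)
  R2 -= 1*R0 → (0, -8, -1, -9)  (L[2][0] := 1)
  R3 -= -3*R0 → (0, 8, 16, 25)  (L[3][0] := -3)
[col 1] pivot 2
  R2 -= -4*R1 → (0, 0, 3, 3)  (L[2][1] := -4)
  R3 -= 4*R1 → (0, 0, 12, 13)  (L[3][1] := 4)
[col 2] pivot 3
  R3 -= 4*R2 → (0, 0, 0, 1)  (L[3][2] := 4)

L[3][2] = 4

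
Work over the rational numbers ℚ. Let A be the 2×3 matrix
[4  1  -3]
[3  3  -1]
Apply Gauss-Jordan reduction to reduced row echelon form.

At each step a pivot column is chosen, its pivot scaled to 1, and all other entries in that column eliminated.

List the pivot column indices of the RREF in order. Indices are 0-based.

pivot(0,0)=4: scale R0 → (1, 1/4, -3/4)
  clear (1,0): R1 −= (3)R0 → (0, 9/4, 5/4)
pivot(1,1)=9/4: scale R1 → (0, 1, 5/9)
  clear (0,1): R0 −= (1/4)R1 → (1, 0, -8/9)

pivot columns: 0, 1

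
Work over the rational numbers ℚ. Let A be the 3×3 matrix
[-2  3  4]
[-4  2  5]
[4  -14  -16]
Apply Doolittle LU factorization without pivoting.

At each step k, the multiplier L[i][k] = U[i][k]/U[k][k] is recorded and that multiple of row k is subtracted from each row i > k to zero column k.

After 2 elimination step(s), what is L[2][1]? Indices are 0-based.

[col 0] pivot -2
  R1 -= 2*R0 → (0, -4, -3)  (L[1][0] := 2)
  R2 -= -2*R0 → (0, -8, -8)  (L[2][0] := -2)
[col 1] pivot -4
  R2 -= 2*R1 → (0, 0, -2)  (L[2][1] := 2)

L[2][1] = 2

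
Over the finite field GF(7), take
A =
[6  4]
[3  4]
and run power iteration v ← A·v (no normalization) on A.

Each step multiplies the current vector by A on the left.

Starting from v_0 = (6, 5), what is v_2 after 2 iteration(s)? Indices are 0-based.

v_2 = (5, 5)

v_0 = (6, 5).
v_1 = A·v_0 = (0, 3).
v_2 = A·v_1 = (5, 5).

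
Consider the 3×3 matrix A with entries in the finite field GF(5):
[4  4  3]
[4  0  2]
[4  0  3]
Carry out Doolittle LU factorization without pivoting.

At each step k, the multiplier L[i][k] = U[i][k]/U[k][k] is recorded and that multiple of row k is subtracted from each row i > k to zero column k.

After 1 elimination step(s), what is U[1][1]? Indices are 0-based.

U[1][1] = 1

k=0: U[0][0]=4
  eliminate (1,0): mult=1, new row 1: (0, 1, 4); set L[1][0]=1
  eliminate (2,0): mult=1, new row 2: (0, 1, 0); set L[2][0]=1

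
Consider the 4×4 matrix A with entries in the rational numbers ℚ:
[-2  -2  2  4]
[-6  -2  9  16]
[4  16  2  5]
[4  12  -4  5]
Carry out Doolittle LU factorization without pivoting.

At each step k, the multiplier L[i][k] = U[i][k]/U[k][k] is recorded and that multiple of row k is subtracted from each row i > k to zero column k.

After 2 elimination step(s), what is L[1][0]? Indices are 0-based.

[col 0] pivot -2
  R1 -= 3*R0 → (0, 4, 3, 4)  (L[1][0] := 3)
  R2 -= -2*R0 → (0, 12, 6, 13)  (L[2][0] := -2)
  R3 -= -2*R0 → (0, 8, 0, 13)  (L[3][0] := -2)
[col 1] pivot 4
  R2 -= 3*R1 → (0, 0, -3, 1)  (L[2][1] := 3)
  R3 -= 2*R1 → (0, 0, -6, 5)  (L[3][1] := 2)

L[1][0] = 3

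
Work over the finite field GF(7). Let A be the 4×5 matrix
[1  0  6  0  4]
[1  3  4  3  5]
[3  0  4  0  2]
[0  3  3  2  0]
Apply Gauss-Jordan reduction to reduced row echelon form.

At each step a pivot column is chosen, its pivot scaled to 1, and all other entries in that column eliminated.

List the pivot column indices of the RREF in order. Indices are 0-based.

step 1: normalize row 0 (÷1) = (1, 0, 6, 0, 4)
  row 1: subtract 1×row0 = (0, 3, 5, 3, 1)
  row 2: subtract 3×row0 = (0, 0, 0, 0, 4)
step 2: normalize row 1 (÷3) = (0, 1, 4, 1, 5)
  row 3: subtract 3×row1 = (0, 0, 5, 6, 6)
step 3: exchange rows 2,3
step 3: normalize row 2 (÷5) = (0, 0, 1, 4, 4)
  row 0: subtract 6×row2 = (1, 0, 0, 4, 1)
  row 1: subtract 4×row2 = (0, 1, 0, 6, 3)
skip col 3 (zero from row 3)
step 4: normalize row 3 (÷4) = (0, 0, 0, 0, 1)
  row 0: subtract 1×row3 = (1, 0, 0, 4, 0)
  row 1: subtract 3×row3 = (0, 1, 0, 6, 0)
  row 2: subtract 4×row3 = (0, 0, 1, 4, 0)

pivot columns: 0, 1, 2, 4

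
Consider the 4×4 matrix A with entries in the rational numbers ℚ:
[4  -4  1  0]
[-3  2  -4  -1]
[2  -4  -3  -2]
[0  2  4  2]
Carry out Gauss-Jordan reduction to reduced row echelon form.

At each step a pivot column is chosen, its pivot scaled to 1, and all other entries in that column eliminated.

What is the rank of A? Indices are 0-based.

rank = 3

[1] R0 /= 4  ⇒  (1, -1, 1/4, 0)
     R1 -= -3·R0  ⇒  (0, -1, -13/4, -1)
     R2 -= 2·R0  ⇒  (0, -2, -7/2, -2)
[2] R1 /= -1  ⇒  (0, 1, 13/4, 1)
     R0 -= -1·R1  ⇒  (1, 0, 7/2, 1)
     R2 -= -2·R1  ⇒  (0, 0, 3, 0)
     R3 -= 2·R1  ⇒  (0, 0, -5/2, 0)
[3] R2 /= 3  ⇒  (0, 0, 1, 0)
     R0 -= 7/2·R2  ⇒  (1, 0, 0, 1)
     R1 -= 13/4·R2  ⇒  (0, 1, 0, 1)
     R3 -= -5/2·R2  ⇒  (0, 0, 0, 0)
column 3 empty below row 3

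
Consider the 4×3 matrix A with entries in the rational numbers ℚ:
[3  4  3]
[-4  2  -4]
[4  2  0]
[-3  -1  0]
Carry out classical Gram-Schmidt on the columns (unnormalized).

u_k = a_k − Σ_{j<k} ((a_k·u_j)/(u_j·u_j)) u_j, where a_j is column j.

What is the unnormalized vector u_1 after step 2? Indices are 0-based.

u_1 = (31/10, 16/5, 4/5, -1/10)

Step 1: u_0 = a_0 = (3, -4, 4, -3).
Step 2: u_1 = a_1 − (3/10)·u_0 = (31/10, 16/5, 4/5, -1/10).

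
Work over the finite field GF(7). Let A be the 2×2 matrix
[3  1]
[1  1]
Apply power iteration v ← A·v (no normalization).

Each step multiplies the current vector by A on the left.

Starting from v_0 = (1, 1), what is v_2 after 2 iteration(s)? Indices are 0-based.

v_0 = (1, 1).
v_1 = A·v_0 = (4, 2).
v_2 = A·v_1 = (0, 6).

v_2 = (0, 6)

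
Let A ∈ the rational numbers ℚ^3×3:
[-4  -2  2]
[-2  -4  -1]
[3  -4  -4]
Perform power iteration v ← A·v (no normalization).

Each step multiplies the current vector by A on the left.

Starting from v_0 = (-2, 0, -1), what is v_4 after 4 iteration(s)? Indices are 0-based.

v_0 = (-2, 0, -1).
v_1 = A·v_0 = (6, 5, -2).
v_2 = A·v_1 = (-38, -30, 6).
v_3 = A·v_2 = (224, 190, -18).
v_4 = A·v_3 = (-1312, -1190, -16).

v_4 = (-1312, -1190, -16)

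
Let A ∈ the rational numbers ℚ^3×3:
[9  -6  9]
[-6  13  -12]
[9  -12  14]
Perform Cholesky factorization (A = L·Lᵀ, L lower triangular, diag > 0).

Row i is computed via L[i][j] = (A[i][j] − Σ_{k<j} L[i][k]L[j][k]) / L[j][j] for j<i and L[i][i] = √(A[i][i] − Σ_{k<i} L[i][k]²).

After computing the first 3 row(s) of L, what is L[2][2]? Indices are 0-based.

L[2][2] = 1

Step 1: L[0][0] = √(9) = 3.
  L[1][0] = (-6) / L[0][0] = -2.
Step 2: L[1][1] = √(9) = 3.
  L[2][0] = (9) / L[0][0] = 3.
  L[2][1] = (-6) / L[1][1] = -2.
Step 3: L[2][2] = √(1) = 1.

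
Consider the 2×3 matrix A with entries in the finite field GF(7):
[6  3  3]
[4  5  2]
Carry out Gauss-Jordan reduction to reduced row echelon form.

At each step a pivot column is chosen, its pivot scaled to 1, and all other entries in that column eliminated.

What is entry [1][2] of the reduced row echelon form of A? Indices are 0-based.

pivot(0,0)=6: scale R0 → (1, 4, 4)
  clear (1,0): R1 −= (4)R0 → (0, 3, 0)
pivot(1,1)=3: scale R1 → (0, 1, 0)
  clear (0,1): R0 −= (4)R1 → (1, 0, 4)

M[1][2] = 0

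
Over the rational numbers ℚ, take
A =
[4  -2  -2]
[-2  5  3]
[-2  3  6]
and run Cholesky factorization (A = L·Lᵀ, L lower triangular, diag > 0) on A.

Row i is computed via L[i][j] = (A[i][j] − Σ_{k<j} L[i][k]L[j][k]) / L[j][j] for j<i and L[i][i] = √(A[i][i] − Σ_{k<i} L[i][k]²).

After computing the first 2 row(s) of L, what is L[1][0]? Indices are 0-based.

Step 1: L[0][0] = √(4) = 2.
  L[1][0] = (-2) / L[0][0] = -1.
Step 2: L[1][1] = √(4) = 2.

L[1][0] = -1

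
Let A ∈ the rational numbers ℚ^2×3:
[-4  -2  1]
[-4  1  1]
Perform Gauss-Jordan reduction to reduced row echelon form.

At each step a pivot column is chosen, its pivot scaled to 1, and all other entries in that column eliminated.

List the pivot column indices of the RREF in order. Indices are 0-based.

step 1: normalize row 0 (÷-4) = (1, 1/2, -1/4)
  row 1: subtract -4×row0 = (0, 3, 0)
step 2: normalize row 1 (÷3) = (0, 1, 0)
  row 0: subtract 1/2×row1 = (1, 0, -1/4)

pivot columns: 0, 1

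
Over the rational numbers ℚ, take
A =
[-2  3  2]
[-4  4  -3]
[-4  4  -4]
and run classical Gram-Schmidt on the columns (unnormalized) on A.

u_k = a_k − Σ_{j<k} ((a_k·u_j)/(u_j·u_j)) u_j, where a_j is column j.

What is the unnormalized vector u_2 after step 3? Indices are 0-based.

Step 1: u_0 = a_0 = (-2, -4, -4).
Step 2: u_1 = a_1 − (-19/18)·u_0 = (8/9, -2/9, -2/9).
Step 3: u_2 = a_2 − (2/3)·u_0 − (15/4)·u_1 = (0, 1/2, -1/2).

u_2 = (0, 1/2, -1/2)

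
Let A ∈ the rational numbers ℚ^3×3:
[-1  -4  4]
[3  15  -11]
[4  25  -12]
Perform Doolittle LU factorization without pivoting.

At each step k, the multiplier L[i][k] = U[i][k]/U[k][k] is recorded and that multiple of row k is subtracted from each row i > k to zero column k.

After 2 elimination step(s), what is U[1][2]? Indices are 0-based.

U[1][2] = 1

k=0: U[0][0]=-1
  eliminate (1,0): mult=-3, new row 1: (0, 3, 1); set L[1][0]=-3
  eliminate (2,0): mult=-4, new row 2: (0, 9, 4); set L[2][0]=-4
k=1: U[1][1]=3
  eliminate (2,1): mult=3, new row 2: (0, 0, 1); set L[2][1]=3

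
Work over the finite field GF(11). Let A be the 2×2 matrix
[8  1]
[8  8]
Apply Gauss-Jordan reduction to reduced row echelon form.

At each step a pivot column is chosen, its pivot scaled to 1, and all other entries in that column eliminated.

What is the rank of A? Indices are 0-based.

step 1: normalize row 0 (÷8) = (1, 7)
  row 1: subtract 8×row0 = (0, 7)
step 2: normalize row 1 (÷7) = (0, 1)
  row 0: subtract 7×row1 = (1, 0)

rank = 2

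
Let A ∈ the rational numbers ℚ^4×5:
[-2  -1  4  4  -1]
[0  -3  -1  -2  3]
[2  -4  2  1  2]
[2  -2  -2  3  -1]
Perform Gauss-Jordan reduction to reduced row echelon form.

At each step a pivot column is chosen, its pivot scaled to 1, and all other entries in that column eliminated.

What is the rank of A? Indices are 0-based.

rank = 4

pivot(0,0)=-2: scale R0 → (1, 1/2, -2, -2, 1/2)
  clear (2,0): R2 −= (2)R0 → (0, -5, 6, 5, 1)
  clear (3,0): R3 −= (2)R0 → (0, -3, 2, 7, -2)
pivot(1,1)=-3: scale R1 → (0, 1, 1/3, 2/3, -1)
  clear (0,1): R0 −= (1/2)R1 → (1, 0, -13/6, -7/3, 1)
  clear (2,1): R2 −= (-5)R1 → (0, 0, 23/3, 25/3, -4)
  clear (3,1): R3 −= (-3)R1 → (0, 0, 3, 9, -5)
pivot(2,2)=23/3: scale R2 → (0, 0, 1, 25/23, -12/23)
  clear (0,2): R0 −= (-13/6)R2 → (1, 0, 0, 1/46, -3/23)
  clear (1,2): R1 −= (1/3)R2 → (0, 1, 0, 7/23, -19/23)
  clear (3,2): R3 −= (3)R2 → (0, 0, 0, 132/23, -79/23)
pivot(3,3)=132/23: scale R3 → (0, 0, 0, 1, -79/132)
  clear (0,3): R0 −= (1/46)R3 → (1, 0, 0, 0, -31/264)
  clear (1,3): R1 −= (7/23)R3 → (0, 1, 0, 0, -85/132)
  clear (2,3): R2 −= (25/23)R3 → (0, 0, 1, 0, 17/132)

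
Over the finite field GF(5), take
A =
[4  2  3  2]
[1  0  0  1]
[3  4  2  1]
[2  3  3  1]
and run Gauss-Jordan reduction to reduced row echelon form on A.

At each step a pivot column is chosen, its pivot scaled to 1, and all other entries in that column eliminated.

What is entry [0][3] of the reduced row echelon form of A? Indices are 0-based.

M[0][3] = 1

[1] R0 /= 4  ⇒  (1, 3, 2, 3)
     R1 -= 1·R0  ⇒  (0, 2, 3, 3)
     R2 -= 3·R0  ⇒  (0, 0, 1, 2)
     R3 -= 2·R0  ⇒  (0, 2, 4, 0)
[2] R1 /= 2  ⇒  (0, 1, 4, 4)
     R0 -= 3·R1  ⇒  (1, 0, 0, 1)
     R3 -= 2·R1  ⇒  (0, 0, 1, 2)
[3] R2 /= 1  ⇒  (0, 0, 1, 2)
     R1 -= 4·R2  ⇒  (0, 1, 0, 1)
     R3 -= 1·R2  ⇒  (0, 0, 0, 0)
column 3 empty below row 3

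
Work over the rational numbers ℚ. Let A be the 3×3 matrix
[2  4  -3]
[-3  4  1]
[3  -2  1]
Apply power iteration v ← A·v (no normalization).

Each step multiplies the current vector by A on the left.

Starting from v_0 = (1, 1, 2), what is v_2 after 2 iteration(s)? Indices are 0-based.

v_0 = (1, 1, 2).
v_1 = A·v_0 = (0, 3, 3).
v_2 = A·v_1 = (3, 15, -3).

v_2 = (3, 15, -3)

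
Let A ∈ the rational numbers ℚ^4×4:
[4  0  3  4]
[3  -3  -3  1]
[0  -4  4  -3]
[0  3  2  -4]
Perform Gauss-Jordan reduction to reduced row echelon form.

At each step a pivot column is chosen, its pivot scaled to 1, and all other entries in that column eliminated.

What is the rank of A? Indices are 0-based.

step 1: normalize row 0 (÷4) = (1, 0, 3/4, 1)
  row 1: subtract 3×row0 = (0, -3, -21/4, -2)
step 2: normalize row 1 (÷-3) = (0, 1, 7/4, 2/3)
  row 2: subtract -4×row1 = (0, 0, 11, -1/3)
  row 3: subtract 3×row1 = (0, 0, -13/4, -6)
step 3: normalize row 2 (÷11) = (0, 0, 1, -1/33)
  row 0: subtract 3/4×row2 = (1, 0, 0, 45/44)
  row 1: subtract 7/4×row2 = (0, 1, 0, 95/132)
  row 3: subtract -13/4×row2 = (0, 0, 0, -805/132)
step 4: normalize row 3 (÷-805/132) = (0, 0, 0, 1)
  row 0: subtract 45/44×row3 = (1, 0, 0, 0)
  row 1: subtract 95/132×row3 = (0, 1, 0, 0)
  row 2: subtract -1/33×row3 = (0, 0, 1, 0)

rank = 4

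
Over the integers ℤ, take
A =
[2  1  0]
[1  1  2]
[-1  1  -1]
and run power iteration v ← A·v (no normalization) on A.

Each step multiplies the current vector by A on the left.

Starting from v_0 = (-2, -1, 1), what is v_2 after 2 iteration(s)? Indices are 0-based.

v_0 = (-2, -1, 1).
v_1 = A·v_0 = (-5, -1, 0).
v_2 = A·v_1 = (-11, -6, 4).

v_2 = (-11, -6, 4)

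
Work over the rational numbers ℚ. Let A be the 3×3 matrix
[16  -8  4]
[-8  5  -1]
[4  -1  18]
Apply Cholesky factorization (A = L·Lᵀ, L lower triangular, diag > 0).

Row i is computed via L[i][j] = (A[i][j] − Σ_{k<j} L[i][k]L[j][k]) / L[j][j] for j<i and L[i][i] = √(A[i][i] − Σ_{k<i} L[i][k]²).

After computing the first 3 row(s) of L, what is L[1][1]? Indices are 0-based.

Step 1: L[0][0] = √(16) = 4.
  L[1][0] = (-8) / L[0][0] = -2.
Step 2: L[1][1] = √(1) = 1.
  L[2][0] = (4) / L[0][0] = 1.
  L[2][1] = (1) / L[1][1] = 1.
Step 3: L[2][2] = √(16) = 4.

L[1][1] = 1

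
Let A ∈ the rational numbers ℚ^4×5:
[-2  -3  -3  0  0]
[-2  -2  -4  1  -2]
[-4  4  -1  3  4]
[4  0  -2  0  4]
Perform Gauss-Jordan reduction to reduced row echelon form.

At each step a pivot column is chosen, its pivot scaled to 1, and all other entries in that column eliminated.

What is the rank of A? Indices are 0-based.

rank = 4

[1] R0 /= -2  ⇒  (1, 3/2, 3/2, 0, 0)
     R1 -= -2·R0  ⇒  (0, 1, -1, 1, -2)
     R2 -= -4·R0  ⇒  (0, 10, 5, 3, 4)
     R3 -= 4·R0  ⇒  (0, -6, -8, 0, 4)
[2] R1 /= 1  ⇒  (0, 1, -1, 1, -2)
     R0 -= 3/2·R1  ⇒  (1, 0, 3, -3/2, 3)
     R2 -= 10·R1  ⇒  (0, 0, 15, -7, 24)
     R3 -= -6·R1  ⇒  (0, 0, -14, 6, -8)
[3] R2 /= 15  ⇒  (0, 0, 1, -7/15, 8/5)
     R0 -= 3·R2  ⇒  (1, 0, 0, -1/10, -9/5)
     R1 -= -1·R2  ⇒  (0, 1, 0, 8/15, -2/5)
     R3 -= -14·R2  ⇒  (0, 0, 0, -8/15, 72/5)
[4] R3 /= -8/15  ⇒  (0, 0, 0, 1, -27)
     R0 -= -1/10·R3  ⇒  (1, 0, 0, 0, -9/2)
     R1 -= 8/15·R3  ⇒  (0, 1, 0, 0, 14)
     R2 -= -7/15·R3  ⇒  (0, 0, 1, 0, -11)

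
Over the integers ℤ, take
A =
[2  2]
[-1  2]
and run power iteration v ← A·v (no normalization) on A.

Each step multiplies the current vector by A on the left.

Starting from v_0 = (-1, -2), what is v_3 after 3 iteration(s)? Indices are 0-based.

v_0 = (-1, -2).
v_1 = A·v_0 = (-6, -3).
v_2 = A·v_1 = (-18, 0).
v_3 = A·v_2 = (-36, 18).

v_3 = (-36, 18)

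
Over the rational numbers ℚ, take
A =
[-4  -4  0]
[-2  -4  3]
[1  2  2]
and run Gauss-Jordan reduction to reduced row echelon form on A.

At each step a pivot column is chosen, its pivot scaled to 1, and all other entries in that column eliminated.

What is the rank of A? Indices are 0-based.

rank = 3

pivot(0,0)=-4: scale R0 → (1, 1, 0)
  clear (1,0): R1 −= (-2)R0 → (0, -2, 3)
  clear (2,0): R2 −= (1)R0 → (0, 1, 2)
pivot(1,1)=-2: scale R1 → (0, 1, -3/2)
  clear (0,1): R0 −= (1)R1 → (1, 0, 3/2)
  clear (2,1): R2 −= (1)R1 → (0, 0, 7/2)
pivot(2,2)=7/2: scale R2 → (0, 0, 1)
  clear (0,2): R0 −= (3/2)R2 → (1, 0, 0)
  clear (1,2): R1 −= (-3/2)R2 → (0, 1, 0)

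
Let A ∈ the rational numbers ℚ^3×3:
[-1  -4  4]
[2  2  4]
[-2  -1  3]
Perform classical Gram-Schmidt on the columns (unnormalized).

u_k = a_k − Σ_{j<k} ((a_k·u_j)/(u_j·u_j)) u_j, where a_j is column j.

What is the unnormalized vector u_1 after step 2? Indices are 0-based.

Step 1: u_0 = a_0 = (-1, 2, -2).
Step 2: u_1 = a_1 − (10/9)·u_0 = (-26/9, -2/9, 11/9).

u_1 = (-26/9, -2/9, 11/9)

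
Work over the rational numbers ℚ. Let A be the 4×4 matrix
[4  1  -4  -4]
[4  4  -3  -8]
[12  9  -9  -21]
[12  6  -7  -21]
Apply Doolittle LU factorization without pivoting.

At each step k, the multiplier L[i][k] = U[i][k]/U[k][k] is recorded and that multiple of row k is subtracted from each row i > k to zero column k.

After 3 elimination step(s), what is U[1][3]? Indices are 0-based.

U[1][3] = -4

Step 1: pivot at (0,0) is 4.
  row1 ← row1 − (1)·row0  ⇒  L[1][0]=1, U row1=(0, 3, 1, -4)
  row2 ← row2 − (3)·row0  ⇒  L[2][0]=3, U row2=(0, 6, 3, -9)
  row3 ← row3 − (3)·row0  ⇒  L[3][0]=3, U row3=(0, 3, 5, -9)
Step 2: pivot at (1,1) is 3.
  row2 ← row2 − (2)·row1  ⇒  L[2][1]=2, U row2=(0, 0, 1, -1)
  row3 ← row3 − (1)·row1  ⇒  L[3][1]=1, U row3=(0, 0, 4, -5)
Step 3: pivot at (2,2) is 1.
  row3 ← row3 − (4)·row2  ⇒  L[3][2]=4, U row3=(0, 0, 0, -1)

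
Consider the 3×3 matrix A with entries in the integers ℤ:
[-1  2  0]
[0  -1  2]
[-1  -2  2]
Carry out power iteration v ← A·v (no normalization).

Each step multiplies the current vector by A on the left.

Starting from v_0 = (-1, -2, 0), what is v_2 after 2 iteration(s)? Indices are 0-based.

v_2 = (7, 8, 9)

v_0 = (-1, -2, 0).
v_1 = A·v_0 = (-3, 2, 5).
v_2 = A·v_1 = (7, 8, 9).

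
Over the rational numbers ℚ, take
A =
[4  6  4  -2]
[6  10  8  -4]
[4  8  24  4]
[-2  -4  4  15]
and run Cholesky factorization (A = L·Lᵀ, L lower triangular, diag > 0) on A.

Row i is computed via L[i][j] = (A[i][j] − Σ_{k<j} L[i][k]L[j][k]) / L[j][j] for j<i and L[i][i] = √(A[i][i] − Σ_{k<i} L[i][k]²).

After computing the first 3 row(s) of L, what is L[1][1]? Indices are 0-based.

L[1][1] = 1

Step 1: L[0][0] = √(4) = 2.
  L[1][0] = (6) / L[0][0] = 3.
Step 2: L[1][1] = √(1) = 1.
  L[2][0] = (4) / L[0][0] = 2.
  L[2][1] = (2) / L[1][1] = 2.
Step 3: L[2][2] = √(16) = 4.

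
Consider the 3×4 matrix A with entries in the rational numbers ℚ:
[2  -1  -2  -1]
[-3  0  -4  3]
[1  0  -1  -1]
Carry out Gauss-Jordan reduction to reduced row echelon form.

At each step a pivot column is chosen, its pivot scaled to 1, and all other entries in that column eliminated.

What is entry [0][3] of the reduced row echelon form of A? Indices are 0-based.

pivot(0,0)=2: scale R0 → (1, -1/2, -1, -1/2)
  clear (1,0): R1 −= (-3)R0 → (0, -3/2, -7, 3/2)
  clear (2,0): R2 −= (1)R0 → (0, 1/2, 0, -1/2)
pivot(1,1)=-3/2: scale R1 → (0, 1, 14/3, -1)
  clear (0,1): R0 −= (-1/2)R1 → (1, 0, 4/3, -1)
  clear (2,1): R2 −= (1/2)R1 → (0, 0, -7/3, 0)
pivot(2,2)=-7/3: scale R2 → (0, 0, 1, 0)
  clear (0,2): R0 −= (4/3)R2 → (1, 0, 0, -1)
  clear (1,2): R1 −= (14/3)R2 → (0, 1, 0, -1)

M[0][3] = -1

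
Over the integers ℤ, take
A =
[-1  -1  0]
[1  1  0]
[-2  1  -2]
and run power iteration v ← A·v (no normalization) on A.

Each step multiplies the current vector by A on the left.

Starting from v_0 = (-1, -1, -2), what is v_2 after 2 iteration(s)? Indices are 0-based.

v_0 = (-1, -1, -2).
v_1 = A·v_0 = (2, -2, 5).
v_2 = A·v_1 = (0, 0, -16).

v_2 = (0, 0, -16)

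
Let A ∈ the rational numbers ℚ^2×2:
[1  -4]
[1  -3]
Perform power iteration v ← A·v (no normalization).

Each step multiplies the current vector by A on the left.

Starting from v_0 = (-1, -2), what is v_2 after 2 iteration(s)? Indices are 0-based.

v_2 = (-13, -8)

v_0 = (-1, -2).
v_1 = A·v_0 = (7, 5).
v_2 = A·v_1 = (-13, -8).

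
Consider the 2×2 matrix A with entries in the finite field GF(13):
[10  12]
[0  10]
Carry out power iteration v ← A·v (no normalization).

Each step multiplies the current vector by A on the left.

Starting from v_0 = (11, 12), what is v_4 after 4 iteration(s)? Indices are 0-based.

v_0 = (11, 12).
v_1 = A·v_0 = (7, 3).
v_2 = A·v_1 = (2, 4).
v_3 = A·v_2 = (3, 1).
v_4 = A·v_3 = (3, 10).

v_4 = (3, 10)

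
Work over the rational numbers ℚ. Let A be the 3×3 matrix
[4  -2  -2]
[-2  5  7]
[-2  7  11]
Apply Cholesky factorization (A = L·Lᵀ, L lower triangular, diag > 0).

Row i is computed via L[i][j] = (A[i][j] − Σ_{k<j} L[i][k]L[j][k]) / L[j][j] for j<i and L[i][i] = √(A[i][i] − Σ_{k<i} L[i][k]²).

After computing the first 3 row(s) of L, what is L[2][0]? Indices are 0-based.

L[2][0] = -1

Step 1: L[0][0] = √(4) = 2.
  L[1][0] = (-2) / L[0][0] = -1.
Step 2: L[1][1] = √(4) = 2.
  L[2][0] = (-2) / L[0][0] = -1.
  L[2][1] = (6) / L[1][1] = 3.
Step 3: L[2][2] = √(1) = 1.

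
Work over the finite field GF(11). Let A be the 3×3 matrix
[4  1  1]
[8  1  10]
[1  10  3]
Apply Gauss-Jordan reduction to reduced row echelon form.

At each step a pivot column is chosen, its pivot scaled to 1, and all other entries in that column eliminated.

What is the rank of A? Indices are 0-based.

rank = 3

step 1: normalize row 0 (÷4) = (1, 3, 3)
  row 1: subtract 8×row0 = (0, 10, 8)
  row 2: subtract 1×row0 = (0, 7, 0)
step 2: normalize row 1 (÷10) = (0, 1, 3)
  row 0: subtract 3×row1 = (1, 0, 5)
  row 2: subtract 7×row1 = (0, 0, 1)
step 3: normalize row 2 (÷1) = (0, 0, 1)
  row 0: subtract 5×row2 = (1, 0, 0)
  row 1: subtract 3×row2 = (0, 1, 0)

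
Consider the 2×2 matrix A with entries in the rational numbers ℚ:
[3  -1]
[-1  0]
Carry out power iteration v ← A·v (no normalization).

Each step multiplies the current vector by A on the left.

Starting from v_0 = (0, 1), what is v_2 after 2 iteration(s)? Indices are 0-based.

v_2 = (-3, 1)

v_0 = (0, 1).
v_1 = A·v_0 = (-1, 0).
v_2 = A·v_1 = (-3, 1).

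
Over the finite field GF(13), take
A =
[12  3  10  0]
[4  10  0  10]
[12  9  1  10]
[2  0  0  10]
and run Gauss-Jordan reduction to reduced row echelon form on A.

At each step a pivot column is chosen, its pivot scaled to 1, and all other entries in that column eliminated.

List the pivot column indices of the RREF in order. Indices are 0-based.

pivot columns: 0, 1, 2, 3

pivot(0,0)=12: scale R0 → (1, 10, 3, 0)
  clear (1,0): R1 −= (4)R0 → (0, 9, 1, 10)
  clear (2,0): R2 −= (12)R0 → (0, 6, 4, 10)
  clear (3,0): R3 −= (2)R0 → (0, 6, 7, 10)
pivot(1,1)=9: scale R1 → (0, 1, 3, 4)
  clear (0,1): R0 −= (10)R1 → (1, 0, 12, 12)
  clear (2,1): R2 −= (6)R1 → (0, 0, 12, 12)
  clear (3,1): R3 −= (6)R1 → (0, 0, 2, 12)
pivot(2,2)=12: scale R2 → (0, 0, 1, 1)
  clear (0,2): R0 −= (12)R2 → (1, 0, 0, 0)
  clear (1,2): R1 −= (3)R2 → (0, 1, 0, 1)
  clear (3,2): R3 −= (2)R2 → (0, 0, 0, 10)
pivot(3,3)=10: scale R3 → (0, 0, 0, 1)
  clear (1,3): R1 −= (1)R3 → (0, 1, 0, 0)
  clear (2,3): R2 −= (1)R3 → (0, 0, 1, 0)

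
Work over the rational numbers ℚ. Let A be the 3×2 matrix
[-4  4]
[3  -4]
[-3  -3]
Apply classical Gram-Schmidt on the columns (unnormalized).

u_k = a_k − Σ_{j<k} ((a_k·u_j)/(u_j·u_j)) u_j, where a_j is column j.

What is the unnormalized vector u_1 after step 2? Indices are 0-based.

u_1 = (30/17, -79/34, -159/34)

Step 1: u_0 = a_0 = (-4, 3, -3).
Step 2: u_1 = a_1 − (-19/34)·u_0 = (30/17, -79/34, -159/34).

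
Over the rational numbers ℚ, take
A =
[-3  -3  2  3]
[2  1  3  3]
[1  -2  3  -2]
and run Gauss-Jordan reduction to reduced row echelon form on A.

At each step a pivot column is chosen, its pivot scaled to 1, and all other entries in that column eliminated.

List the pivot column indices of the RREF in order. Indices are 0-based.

pivot columns: 0, 1, 2

step 1: normalize row 0 (÷-3) = (1, 1, -2/3, -1)
  row 1: subtract 2×row0 = (0, -1, 13/3, 5)
  row 2: subtract 1×row0 = (0, -3, 11/3, -1)
step 2: normalize row 1 (÷-1) = (0, 1, -13/3, -5)
  row 0: subtract 1×row1 = (1, 0, 11/3, 4)
  row 2: subtract -3×row1 = (0, 0, -28/3, -16)
step 3: normalize row 2 (÷-28/3) = (0, 0, 1, 12/7)
  row 0: subtract 11/3×row2 = (1, 0, 0, -16/7)
  row 1: subtract -13/3×row2 = (0, 1, 0, 17/7)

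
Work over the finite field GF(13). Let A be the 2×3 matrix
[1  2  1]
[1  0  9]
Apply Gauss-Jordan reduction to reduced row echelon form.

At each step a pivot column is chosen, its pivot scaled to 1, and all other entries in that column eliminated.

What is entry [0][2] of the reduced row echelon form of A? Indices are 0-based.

pivot(0,0)=1: scale R0 → (1, 2, 1)
  clear (1,0): R1 −= (1)R0 → (0, 11, 8)
pivot(1,1)=11: scale R1 → (0, 1, 9)
  clear (0,1): R0 −= (2)R1 → (1, 0, 9)

M[0][2] = 9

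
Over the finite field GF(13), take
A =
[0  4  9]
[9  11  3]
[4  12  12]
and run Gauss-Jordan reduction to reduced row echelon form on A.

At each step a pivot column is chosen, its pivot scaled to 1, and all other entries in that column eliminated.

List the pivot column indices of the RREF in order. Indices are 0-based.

[1] R0 <-> R1
[1] R0 /= 9  ⇒  (1, 7, 9)
     R2 -= 4·R0  ⇒  (0, 10, 2)
[2] R1 /= 4  ⇒  (0, 1, 12)
     R0 -= 7·R1  ⇒  (1, 0, 3)
     R2 -= 10·R1  ⇒  (0, 0, 12)
[3] R2 /= 12  ⇒  (0, 0, 1)
     R0 -= 3·R2  ⇒  (1, 0, 0)
     R1 -= 12·R2  ⇒  (0, 1, 0)

pivot columns: 0, 1, 2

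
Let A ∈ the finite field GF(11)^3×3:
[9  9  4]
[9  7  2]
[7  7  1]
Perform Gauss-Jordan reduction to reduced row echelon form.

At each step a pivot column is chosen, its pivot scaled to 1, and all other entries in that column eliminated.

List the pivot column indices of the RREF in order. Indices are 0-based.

[1] R0 /= 9  ⇒  (1, 1, 9)
     R1 -= 9·R0  ⇒  (0, 9, 9)
     R2 -= 7·R0  ⇒  (0, 0, 4)
[2] R1 /= 9  ⇒  (0, 1, 1)
     R0 -= 1·R1  ⇒  (1, 0, 8)
[3] R2 /= 4  ⇒  (0, 0, 1)
     R0 -= 8·R2  ⇒  (1, 0, 0)
     R1 -= 1·R2  ⇒  (0, 1, 0)

pivot columns: 0, 1, 2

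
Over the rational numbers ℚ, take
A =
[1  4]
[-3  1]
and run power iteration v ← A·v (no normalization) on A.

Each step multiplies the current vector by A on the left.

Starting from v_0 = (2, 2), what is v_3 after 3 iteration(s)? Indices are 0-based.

v_3 = (-142, -16)

v_0 = (2, 2).
v_1 = A·v_0 = (10, -4).
v_2 = A·v_1 = (-6, -34).
v_3 = A·v_2 = (-142, -16).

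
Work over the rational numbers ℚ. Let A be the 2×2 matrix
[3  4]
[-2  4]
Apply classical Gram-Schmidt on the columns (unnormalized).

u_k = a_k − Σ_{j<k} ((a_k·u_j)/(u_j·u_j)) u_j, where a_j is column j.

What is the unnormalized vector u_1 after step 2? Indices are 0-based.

Step 1: u_0 = a_0 = (3, -2).
Step 2: u_1 = a_1 − (4/13)·u_0 = (40/13, 60/13).

u_1 = (40/13, 60/13)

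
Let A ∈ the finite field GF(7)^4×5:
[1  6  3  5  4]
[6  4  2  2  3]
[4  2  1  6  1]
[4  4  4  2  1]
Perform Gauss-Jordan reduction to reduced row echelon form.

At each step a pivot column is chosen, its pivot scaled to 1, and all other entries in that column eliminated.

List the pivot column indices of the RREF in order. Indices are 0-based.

[1] R0 /= 1  ⇒  (1, 6, 3, 5, 4)
     R1 -= 6·R0  ⇒  (0, 3, 5, 0, 0)
     R2 -= 4·R0  ⇒  (0, 6, 3, 0, 6)
     R3 -= 4·R0  ⇒  (0, 1, 6, 3, 6)
[2] R1 /= 3  ⇒  (0, 1, 4, 0, 0)
     R0 -= 6·R1  ⇒  (1, 0, 0, 5, 4)
     R2 -= 6·R1  ⇒  (0, 0, 0, 0, 6)
     R3 -= 1·R1  ⇒  (0, 0, 2, 3, 6)
[3] R2 <-> R3
[3] R2 /= 2  ⇒  (0, 0, 1, 5, 3)
     R1 -= 4·R2  ⇒  (0, 1, 0, 1, 2)
column 3 empty below row 3
[4] R3 /= 6  ⇒  (0, 0, 0, 0, 1)
     R0 -= 4·R3  ⇒  (1, 0, 0, 5, 0)
     R1 -= 2·R3  ⇒  (0, 1, 0, 1, 0)
     R2 -= 3·R3  ⇒  (0, 0, 1, 5, 0)

pivot columns: 0, 1, 2, 4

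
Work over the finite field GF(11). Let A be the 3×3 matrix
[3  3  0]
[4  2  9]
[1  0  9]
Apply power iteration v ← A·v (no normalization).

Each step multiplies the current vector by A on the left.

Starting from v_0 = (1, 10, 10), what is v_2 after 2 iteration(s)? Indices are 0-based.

v_2 = (1, 2, 5)

v_0 = (1, 10, 10).
v_1 = A·v_0 = (0, 4, 3).
v_2 = A·v_1 = (1, 2, 5).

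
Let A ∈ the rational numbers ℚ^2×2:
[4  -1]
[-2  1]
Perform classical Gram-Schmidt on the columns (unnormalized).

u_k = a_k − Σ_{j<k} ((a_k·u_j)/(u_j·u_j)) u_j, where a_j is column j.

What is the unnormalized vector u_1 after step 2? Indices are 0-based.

Step 1: u_0 = a_0 = (4, -2).
Step 2: u_1 = a_1 − (-3/10)·u_0 = (1/5, 2/5).

u_1 = (1/5, 2/5)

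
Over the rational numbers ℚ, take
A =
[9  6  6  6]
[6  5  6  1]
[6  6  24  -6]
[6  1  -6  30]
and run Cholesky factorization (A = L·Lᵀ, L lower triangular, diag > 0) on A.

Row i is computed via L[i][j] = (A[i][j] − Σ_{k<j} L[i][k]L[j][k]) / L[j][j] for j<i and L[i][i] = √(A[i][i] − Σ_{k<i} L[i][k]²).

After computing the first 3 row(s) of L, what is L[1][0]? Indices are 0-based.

L[1][0] = 2

Step 1: L[0][0] = √(9) = 3.
  L[1][0] = (6) / L[0][0] = 2.
Step 2: L[1][1] = √(1) = 1.
  L[2][0] = (6) / L[0][0] = 2.
  L[2][1] = (2) / L[1][1] = 2.
Step 3: L[2][2] = √(16) = 4.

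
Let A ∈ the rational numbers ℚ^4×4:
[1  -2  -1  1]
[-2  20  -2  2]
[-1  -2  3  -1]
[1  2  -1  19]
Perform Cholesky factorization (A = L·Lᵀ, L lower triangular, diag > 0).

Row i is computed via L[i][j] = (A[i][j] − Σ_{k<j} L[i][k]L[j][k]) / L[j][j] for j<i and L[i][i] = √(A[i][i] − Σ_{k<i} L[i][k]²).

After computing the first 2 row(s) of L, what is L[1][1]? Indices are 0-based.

Step 1: L[0][0] = √(1) = 1.
  L[1][0] = (-2) / L[0][0] = -2.
Step 2: L[1][1] = √(16) = 4.

L[1][1] = 4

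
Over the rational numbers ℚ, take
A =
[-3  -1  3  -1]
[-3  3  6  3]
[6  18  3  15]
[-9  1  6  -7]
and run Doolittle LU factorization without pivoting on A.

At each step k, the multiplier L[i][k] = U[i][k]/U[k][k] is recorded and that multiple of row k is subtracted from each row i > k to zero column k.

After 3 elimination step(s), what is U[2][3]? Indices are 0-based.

k=0: U[0][0]=-3
  eliminate (1,0): mult=1, new row 1: (0, 4, 3, 4); set L[1][0]=1
  eliminate (2,0): mult=-2, new row 2: (0, 16, 9, 13); set L[2][0]=-2
  eliminate (3,0): mult=3, new row 3: (0, 4, -3, -4); set L[3][0]=3
k=1: U[1][1]=4
  eliminate (2,1): mult=4, new row 2: (0, 0, -3, -3); set L[2][1]=4
  eliminate (3,1): mult=1, new row 3: (0, 0, -6, -8); set L[3][1]=1
k=2: U[2][2]=-3
  eliminate (3,2): mult=2, new row 3: (0, 0, 0, -2); set L[3][2]=2

U[2][3] = -3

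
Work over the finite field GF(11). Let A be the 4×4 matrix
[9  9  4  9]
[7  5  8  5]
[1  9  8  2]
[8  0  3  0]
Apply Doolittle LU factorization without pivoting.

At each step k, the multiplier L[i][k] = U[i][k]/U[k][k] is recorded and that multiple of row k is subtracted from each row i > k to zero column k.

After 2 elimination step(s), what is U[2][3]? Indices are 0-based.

U[2][3] = 4

k=0: U[0][0]=9
  eliminate (1,0): mult=2, new row 1: (0, 9, 0, 9); set L[1][0]=2
  eliminate (2,0): mult=5, new row 2: (0, 8, 10, 1); set L[2][0]=5
  eliminate (3,0): mult=7, new row 3: (0, 3, 8, 3); set L[3][0]=7
k=1: U[1][1]=9
  eliminate (2,1): mult=7, new row 2: (0, 0, 10, 4); set L[2][1]=7
  eliminate (3,1): mult=4, new row 3: (0, 0, 8, 0); set L[3][1]=4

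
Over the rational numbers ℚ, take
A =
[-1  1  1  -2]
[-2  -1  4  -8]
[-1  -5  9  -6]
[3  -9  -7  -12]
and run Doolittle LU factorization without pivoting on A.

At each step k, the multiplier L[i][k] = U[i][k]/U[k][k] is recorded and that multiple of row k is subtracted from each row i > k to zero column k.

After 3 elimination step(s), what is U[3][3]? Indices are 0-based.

[col 0] pivot -1
  R1 -= 2*R0 → (0, -3, 2, -4)  (L[1][0] := 2)
  R2 -= 1*R0 → (0, -6, 8, -4)  (L[2][0] := 1)
  R3 -= -3*R0 → (0, -6, -4, -18)  (L[3][0] := -3)
[col 1] pivot -3
  R2 -= 2*R1 → (0, 0, 4, 4)  (L[2][1] := 2)
  R3 -= 2*R1 → (0, 0, -8, -10)  (L[3][1] := 2)
[col 2] pivot 4
  R3 -= -2*R2 → (0, 0, 0, -2)  (L[3][2] := -2)

U[3][3] = -2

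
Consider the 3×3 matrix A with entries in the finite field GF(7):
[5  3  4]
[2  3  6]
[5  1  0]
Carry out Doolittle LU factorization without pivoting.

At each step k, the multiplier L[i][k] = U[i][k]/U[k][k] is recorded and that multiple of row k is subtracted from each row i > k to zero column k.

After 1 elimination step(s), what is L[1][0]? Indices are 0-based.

Step 1: pivot at (0,0) is 5.
  row1 ← row1 − (6)·row0  ⇒  L[1][0]=6, U row1=(0, 6, 3)
  row2 ← row2 − (1)·row0  ⇒  L[2][0]=1, U row2=(0, 5, 3)

L[1][0] = 6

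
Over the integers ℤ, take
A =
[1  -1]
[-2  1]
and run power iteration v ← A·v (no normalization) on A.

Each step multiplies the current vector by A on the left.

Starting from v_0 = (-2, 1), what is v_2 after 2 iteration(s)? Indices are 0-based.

v_2 = (-8, 11)

v_0 = (-2, 1).
v_1 = A·v_0 = (-3, 5).
v_2 = A·v_1 = (-8, 11).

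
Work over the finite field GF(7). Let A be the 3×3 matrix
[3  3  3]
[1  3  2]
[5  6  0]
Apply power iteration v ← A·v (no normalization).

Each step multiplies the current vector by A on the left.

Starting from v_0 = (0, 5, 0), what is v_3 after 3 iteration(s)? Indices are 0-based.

v_0 = (0, 5, 0).
v_1 = A·v_0 = (1, 1, 2).
v_2 = A·v_1 = (5, 1, 4).
v_3 = A·v_2 = (2, 2, 3).

v_3 = (2, 2, 3)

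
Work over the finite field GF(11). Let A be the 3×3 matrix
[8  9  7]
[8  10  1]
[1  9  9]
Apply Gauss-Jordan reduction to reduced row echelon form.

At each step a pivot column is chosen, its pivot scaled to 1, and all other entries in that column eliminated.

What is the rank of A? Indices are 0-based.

[1] R0 /= 8  ⇒  (1, 8, 5)
     R1 -= 8·R0  ⇒  (0, 1, 5)
     R2 -= 1·R0  ⇒  (0, 1, 4)
[2] R1 /= 1  ⇒  (0, 1, 5)
     R0 -= 8·R1  ⇒  (1, 0, 9)
     R2 -= 1·R1  ⇒  (0, 0, 10)
[3] R2 /= 10  ⇒  (0, 0, 1)
     R0 -= 9·R2  ⇒  (1, 0, 0)
     R1 -= 5·R2  ⇒  (0, 1, 0)

rank = 3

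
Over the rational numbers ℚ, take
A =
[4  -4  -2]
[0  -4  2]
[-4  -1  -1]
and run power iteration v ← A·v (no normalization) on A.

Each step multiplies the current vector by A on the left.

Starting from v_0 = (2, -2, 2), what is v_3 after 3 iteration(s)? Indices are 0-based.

v_3 = (424, 152, 52)

v_0 = (2, -2, 2).
v_1 = A·v_0 = (12, 12, -8).
v_2 = A·v_1 = (16, -64, -52).
v_3 = A·v_2 = (424, 152, 52).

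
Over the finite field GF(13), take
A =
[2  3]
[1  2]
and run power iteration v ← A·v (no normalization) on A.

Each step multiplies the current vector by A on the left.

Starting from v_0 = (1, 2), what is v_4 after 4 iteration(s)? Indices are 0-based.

v_0 = (1, 2).
v_1 = A·v_0 = (8, 5).
v_2 = A·v_1 = (5, 5).
v_3 = A·v_2 = (12, 2).
v_4 = A·v_3 = (4, 3).

v_4 = (4, 3)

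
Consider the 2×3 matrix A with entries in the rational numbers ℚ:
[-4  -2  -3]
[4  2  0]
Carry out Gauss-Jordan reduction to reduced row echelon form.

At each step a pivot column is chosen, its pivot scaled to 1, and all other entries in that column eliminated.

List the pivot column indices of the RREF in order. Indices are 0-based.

pivot columns: 0, 2

pivot(0,0)=-4: scale R0 → (1, 1/2, 3/4)
  clear (1,0): R1 −= (4)R0 → (0, 0, -3)
col 1: no nonzero at/below row 1; advance.
pivot(1,2)=-3: scale R1 → (0, 0, 1)
  clear (0,2): R0 −= (3/4)R1 → (1, 1/2, 0)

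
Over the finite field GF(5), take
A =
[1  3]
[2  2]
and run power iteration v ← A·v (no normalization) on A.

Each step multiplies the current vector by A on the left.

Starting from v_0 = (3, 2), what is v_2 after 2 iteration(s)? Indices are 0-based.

v_2 = (4, 3)

v_0 = (3, 2).
v_1 = A·v_0 = (4, 0).
v_2 = A·v_1 = (4, 3).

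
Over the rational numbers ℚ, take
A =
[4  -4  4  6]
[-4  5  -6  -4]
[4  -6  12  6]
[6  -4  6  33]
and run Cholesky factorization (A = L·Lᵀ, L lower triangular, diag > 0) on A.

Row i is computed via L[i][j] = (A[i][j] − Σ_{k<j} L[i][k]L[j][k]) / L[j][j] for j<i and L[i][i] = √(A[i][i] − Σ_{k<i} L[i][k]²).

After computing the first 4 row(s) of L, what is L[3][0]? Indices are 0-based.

L[3][0] = 3

Step 1: L[0][0] = √(4) = 2.
  L[1][0] = (-4) / L[0][0] = -2.
Step 2: L[1][1] = √(1) = 1.
  L[2][0] = (4) / L[0][0] = 2.
  L[2][1] = (-2) / L[1][1] = -2.
Step 3: L[2][2] = √(4) = 2.
  L[3][0] = (6) / L[0][0] = 3.
  L[3][1] = (2) / L[1][1] = 2.
  L[3][2] = (4) / L[2][2] = 2.
Step 4: L[3][3] = √(16) = 4.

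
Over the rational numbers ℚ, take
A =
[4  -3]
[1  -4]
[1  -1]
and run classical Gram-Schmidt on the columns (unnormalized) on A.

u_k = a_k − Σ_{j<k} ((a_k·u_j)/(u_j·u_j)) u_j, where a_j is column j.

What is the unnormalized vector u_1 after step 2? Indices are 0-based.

u_1 = (7/9, -55/18, -1/18)

Step 1: u_0 = a_0 = (4, 1, 1).
Step 2: u_1 = a_1 − (-17/18)·u_0 = (7/9, -55/18, -1/18).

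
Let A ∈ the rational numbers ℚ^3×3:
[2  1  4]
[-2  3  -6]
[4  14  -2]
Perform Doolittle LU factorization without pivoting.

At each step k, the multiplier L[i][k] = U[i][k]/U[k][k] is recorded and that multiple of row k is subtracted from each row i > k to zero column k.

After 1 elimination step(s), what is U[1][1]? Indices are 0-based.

Step 1: pivot at (0,0) is 2.
  row1 ← row1 − (-1)·row0  ⇒  L[1][0]=-1, U row1=(0, 4, -2)
  row2 ← row2 − (2)·row0  ⇒  L[2][0]=2, U row2=(0, 12, -10)

U[1][1] = 4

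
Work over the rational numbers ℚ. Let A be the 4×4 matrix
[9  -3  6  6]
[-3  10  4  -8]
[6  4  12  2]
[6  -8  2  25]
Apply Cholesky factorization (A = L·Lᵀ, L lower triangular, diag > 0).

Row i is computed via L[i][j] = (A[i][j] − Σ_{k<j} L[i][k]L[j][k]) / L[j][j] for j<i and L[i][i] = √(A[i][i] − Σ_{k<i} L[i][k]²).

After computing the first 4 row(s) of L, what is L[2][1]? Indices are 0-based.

Step 1: L[0][0] = √(9) = 3.
  L[1][0] = (-3) / L[0][0] = -1.
Step 2: L[1][1] = √(9) = 3.
  L[2][0] = (6) / L[0][0] = 2.
  L[2][1] = (6) / L[1][1] = 2.
Step 3: L[2][2] = √(4) = 2.
  L[3][0] = (6) / L[0][0] = 2.
  L[3][1] = (-6) / L[1][1] = -2.
  L[3][2] = (2) / L[2][2] = 1.
Step 4: L[3][3] = √(16) = 4.

L[2][1] = 2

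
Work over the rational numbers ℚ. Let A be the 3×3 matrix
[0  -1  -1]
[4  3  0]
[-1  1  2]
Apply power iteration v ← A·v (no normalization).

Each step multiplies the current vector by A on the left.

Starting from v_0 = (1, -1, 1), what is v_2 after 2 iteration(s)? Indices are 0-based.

v_2 = (-1, 3, 1)

v_0 = (1, -1, 1).
v_1 = A·v_0 = (0, 1, 0).
v_2 = A·v_1 = (-1, 3, 1).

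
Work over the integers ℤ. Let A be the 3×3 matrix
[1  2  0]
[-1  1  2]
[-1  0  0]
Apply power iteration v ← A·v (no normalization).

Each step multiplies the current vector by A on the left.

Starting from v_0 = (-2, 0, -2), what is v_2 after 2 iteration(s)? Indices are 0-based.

v_0 = (-2, 0, -2).
v_1 = A·v_0 = (-2, -2, 2).
v_2 = A·v_1 = (-6, 4, 2).

v_2 = (-6, 4, 2)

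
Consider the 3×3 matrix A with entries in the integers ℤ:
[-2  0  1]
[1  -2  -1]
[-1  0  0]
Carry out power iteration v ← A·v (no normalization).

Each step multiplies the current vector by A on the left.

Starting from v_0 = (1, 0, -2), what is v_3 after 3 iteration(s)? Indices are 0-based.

v_3 = (-10, 21, -7)

v_0 = (1, 0, -2).
v_1 = A·v_0 = (-4, 3, -1).
v_2 = A·v_1 = (7, -9, 4).
v_3 = A·v_2 = (-10, 21, -7).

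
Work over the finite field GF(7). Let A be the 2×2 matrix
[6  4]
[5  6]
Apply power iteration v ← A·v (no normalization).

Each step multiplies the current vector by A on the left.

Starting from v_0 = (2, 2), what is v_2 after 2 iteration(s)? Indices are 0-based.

v_2 = (5, 1)

v_0 = (2, 2).
v_1 = A·v_0 = (6, 1).
v_2 = A·v_1 = (5, 1).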